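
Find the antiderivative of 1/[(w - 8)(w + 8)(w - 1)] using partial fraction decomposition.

Cover-up: P = 1/112, Q = 1/144, R = -1/63. Decomposition: (1/112)/(w - 8) + (1/144)/(w + 8) - (1/63)/(w - 1). Integrate each term: (1/112) ln|(w - 8)| + (1/144) ln|(w + 8)| - (1/63) ln|(w - 1)| + C


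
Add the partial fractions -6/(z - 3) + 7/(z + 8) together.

Common denominator (z - 3)(z + 8). Numerator: -6(z + 8) + 7(z - 3) = (-6z - 48) + (7z - 21) = z - 69
Result: (z - 69)/[(z - 3)(z + 8)]


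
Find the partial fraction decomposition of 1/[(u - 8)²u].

Cover-up at u=0: R = 1/(0 - 8)² = 1/64. Cover-up at u=8: Q = 1/(8 - 0) = 1/8. Comparing u² coeff: P = -R = -1/64
Result: (-1/64)/(u - 8) + (1/8)/(u - 8)² + (1/64)/u


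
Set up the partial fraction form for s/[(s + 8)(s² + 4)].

Linear + irreducible quadratic: A/(s + 8) + (Bs + C)/(s² + 4)


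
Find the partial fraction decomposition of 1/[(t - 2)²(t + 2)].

Cover-up at t=-2: C = 1/(-2 - 2)² = 1/16. Cover-up at t=2: B = 1/(2 + 2) = 1/4. Comparing t² coeff: A = -C = -1/16
Result: (-1/16)/(t - 2) + (1/4)/(t - 2)² + (1/16)/(t + 2)


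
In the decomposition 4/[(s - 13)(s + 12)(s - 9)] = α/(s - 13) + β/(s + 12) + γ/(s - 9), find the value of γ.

Cover-up at s = 9: γ = 4/[(9 - 13)(9 + 12)] = 4/[(-4)(21)] = -4/84 = -1/21


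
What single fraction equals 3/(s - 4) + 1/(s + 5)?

Common denominator (s - 4)(s + 5). Numerator: 3(s + 5) + 1(s - 4) = (3s + 15) + (s - 4) = 4s + 11
Result: (4s + 11)/[(s - 4)(s + 5)]


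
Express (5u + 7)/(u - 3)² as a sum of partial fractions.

(5u + 7) = P(u - 3) + Q. At u = 3: Q = 5·3 + 7 = 22. Coeff of u: P = 5
Result: 5/(u - 3) + 22/(u - 3)²


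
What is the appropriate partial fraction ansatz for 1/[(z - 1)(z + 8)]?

Distinct linear factors: α/(z - 1) + β/(z + 8)


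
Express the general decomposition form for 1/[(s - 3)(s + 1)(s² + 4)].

Two linear + quadratic: α/(s - 3) + β/(s + 1) + (γs + δ)/(s² + 4)


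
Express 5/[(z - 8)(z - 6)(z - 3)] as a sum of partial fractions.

Using cover-up method: A = 1/2, B = -5/6, C = 1/3
Result: (1/2)/(z - 8) - (5/6)/(z - 6) + (1/3)/(z - 3)


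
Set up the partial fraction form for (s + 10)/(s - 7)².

Repeated linear factor: α/(s - 7) + β/(s - 7)²


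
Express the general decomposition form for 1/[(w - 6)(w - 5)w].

Three distinct linear factors: P/(w - 6) + Q/(w - 5) + R/w


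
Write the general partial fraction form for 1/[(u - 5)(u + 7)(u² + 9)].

Two linear + quadratic: A/(u - 5) + B/(u + 7) + (Cu + D)/(u² + 9)


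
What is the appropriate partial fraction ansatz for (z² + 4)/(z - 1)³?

Repeated linear factor (power 3): A/(z - 1) + B/(z - 1)² + C/(z - 1)³


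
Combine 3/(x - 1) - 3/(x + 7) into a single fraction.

Common denominator (x - 1)(x + 7). Numerator: 3(x + 7) - 3(x - 1) = (3x + 21) - (3x - 3) = 24
Result: (24)/[(x - 1)(x + 7)]


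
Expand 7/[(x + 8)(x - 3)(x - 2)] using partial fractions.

Using cover-up method: α = 7/110, β = 7/11, γ = -7/10
Result: (7/110)/(x + 8) + (7/11)/(x - 3) - (7/10)/(x - 2)


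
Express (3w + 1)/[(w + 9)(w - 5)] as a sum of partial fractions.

At w=-9: A = (3·(-9) + 1)/(-9 - 5) = 13/7. At w=5: B = (3·5 + 1)/(5 + 9) = 8/7
Result: (13/7)/(w + 9) + (8/7)/(w - 5)


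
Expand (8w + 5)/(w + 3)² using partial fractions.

(8w + 5) = A(w + 3) + B. At w = -3: B = 8·(-3) + 5 = -19. Coeff of w: A = 8
Result: 8/(w + 3) - 19/(w + 3)²


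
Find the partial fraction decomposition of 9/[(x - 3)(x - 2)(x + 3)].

Using cover-up method: α = 3/2, β = -9/5, γ = 3/10
Result: (3/2)/(x - 3) - (9/5)/(x - 2) + (3/10)/(x + 3)


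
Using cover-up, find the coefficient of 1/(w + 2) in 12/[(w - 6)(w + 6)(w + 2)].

Cover (w + 2), set w=-2: 12/[(-2 - 6)(-2 + 6)] = -3/8


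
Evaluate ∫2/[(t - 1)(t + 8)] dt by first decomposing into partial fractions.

Decompose: 2/[(t - 1)(t + 8)] = (2/9)/(t - 1) - (2/9)/(t + 8). Integrate each term: (2/9) ln|(t - 1)| - (2/9) ln|(t + 8)| + C


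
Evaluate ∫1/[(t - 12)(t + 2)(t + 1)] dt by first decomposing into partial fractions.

Cover-up: P = 1/182, Q = 1/14, R = -1/13. Decomposition: (1/182)/(t - 12) + (1/14)/(t + 2) - (1/13)/(t + 1). Integrate each term: (1/182) ln|(t - 12)| + (1/14) ln|(t + 2)| - (1/13) ln|(t + 1)| + C


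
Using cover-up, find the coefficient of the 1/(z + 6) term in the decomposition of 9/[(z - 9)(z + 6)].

Cover (z + 6), set z=-6: 9/((z - 9) at z=-6) = 9/(-15) = -3/5


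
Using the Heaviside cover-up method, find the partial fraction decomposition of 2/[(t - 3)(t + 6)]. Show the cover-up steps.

Cover (t - 3): set t=3, get P = 2/(3 + 6) = 2/9. Cover (t + 6): set t=-6, get Q = 2/(-6 - 3) = -2/9.
Result: (2/9)/(t - 3) - (2/9)/(t + 6)


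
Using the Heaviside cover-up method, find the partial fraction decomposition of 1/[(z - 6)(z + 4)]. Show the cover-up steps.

Cover (z - 6): set z=6, get P = 1/(6 + 4) = 1/10. Cover (z + 4): set z=-4, get Q = 1/(-4 - 6) = -1/10.
Result: (1/10)/(z - 6) - (1/10)/(z + 4)


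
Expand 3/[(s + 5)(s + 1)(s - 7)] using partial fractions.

Using cover-up method: A = 1/16, B = -3/32, C = 1/32
Result: (1/16)/(s + 5) - (3/32)/(s + 1) + (1/32)/(s - 7)


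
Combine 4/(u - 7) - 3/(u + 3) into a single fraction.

Common denominator (u - 7)(u + 3). Numerator: 4(u + 3) - 3(u - 7) = (4u + 12) - (3u - 21) = u + 33
Result: (u + 33)/[(u - 7)(u + 3)]


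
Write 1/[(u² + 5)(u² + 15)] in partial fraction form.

Coefficient matching gives α = γ = 0, β = 1/(15-5) = 1/10, δ = -β = -1/10
Result: (1/10)/(u² + 5) - (1/10)/(u² + 15)


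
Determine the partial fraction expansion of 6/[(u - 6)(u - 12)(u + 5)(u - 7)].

Using Heaviside cover-up: (1/11)/(u - 6) + (1/85)/(u - 12) - (1/374)/(u + 5) - (1/10)/(u - 7)


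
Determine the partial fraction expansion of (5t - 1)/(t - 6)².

(5t - 1) = α(t - 6) + β. At t = 6: β = 5·6 - 1 = 29. Coeff of t: α = 5
Result: 5/(t - 6) + 29/(t - 6)²


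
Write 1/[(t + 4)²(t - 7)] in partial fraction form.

Cover-up at t=7: C = 1/(7 + 4)² = 1/121. Cover-up at t=-4: B = 1/(-4 - 7) = -1/11. Comparing t² coeff: A = -C = -1/121
Result: (-1/121)/(t + 4) - (1/11)/(t + 4)² + (1/121)/(t - 7)


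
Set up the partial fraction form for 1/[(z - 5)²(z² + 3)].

Repeated linear + quadratic: A/(z - 5) + B/(z - 5)² + (Cz + D)/(z² + 3)


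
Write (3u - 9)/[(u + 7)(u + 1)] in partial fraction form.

At u=-7: P = (3·(-7) - 9)/(-7 + 1) = 5. At u=-1: Q = (3·(-1) - 9)/(-1 + 7) = -2
Result: 5/(u + 7) - 2/(u + 1)


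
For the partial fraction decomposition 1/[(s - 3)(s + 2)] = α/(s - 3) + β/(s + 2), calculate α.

Cover-up at s = 3: α = 1/(3 + 2) = 1/5


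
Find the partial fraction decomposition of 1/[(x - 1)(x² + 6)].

Cover-up at x = 1: A = 1/(1² + 6) = 1/7. Then B = -A = -1/7, C = -A·(0 + 1) = -1/7
Result: (1/7)/(x - 1) - ((1/7)x + 1/7)/(x² + 6)


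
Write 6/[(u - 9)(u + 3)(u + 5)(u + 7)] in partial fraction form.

Using Heaviside cover-up: (1/448)/(u - 9) - (1/16)/(u + 3) + (3/28)/(u + 5) - (3/64)/(u + 7)


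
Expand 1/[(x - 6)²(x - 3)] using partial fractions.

Cover-up at x=3: γ = 1/(3 - 6)² = 1/9. Cover-up at x=6: β = 1/(6 - 3) = 1/3. Comparing x² coeff: α = -γ = -1/9
Result: (-1/9)/(x - 6) + (1/3)/(x - 6)² + (1/9)/(x - 3)


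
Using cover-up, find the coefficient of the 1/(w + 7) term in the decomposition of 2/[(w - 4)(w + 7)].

Cover (w + 7), set w=-7: 2/((w - 4) at w=-7) = 2/(-11) = -2/11


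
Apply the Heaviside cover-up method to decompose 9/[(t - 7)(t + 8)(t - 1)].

Cover (t - 7), t=7: A = 9/[(7 + 8)(7 - 1)] = 1/10. Cover (t + 8), t=-8: B = 9/[(-8 - 7)(-8 - 1)] = 1/15. Cover (t - 1), t=1: C = 9/[(1 - 7)(1 + 8)] = -1/6.
Result: (1/10)/(t - 7) + (1/15)/(t + 8) - (1/6)/(t - 1)


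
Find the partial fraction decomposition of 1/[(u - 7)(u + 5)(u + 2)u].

Using Heaviside cover-up: (1/756)/(u - 7) - (1/180)/(u + 5) + (1/54)/(u + 2) - (1/70)/u


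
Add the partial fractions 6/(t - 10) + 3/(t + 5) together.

Common denominator (t - 10)(t + 5). Numerator: 6(t + 5) + 3(t - 10) = (6t + 30) + (3t - 30) = 9t
Result: (9t)/[(t - 10)(t + 5)]


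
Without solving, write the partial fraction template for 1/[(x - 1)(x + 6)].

Distinct linear factors: A/(x - 1) + B/(x + 6)


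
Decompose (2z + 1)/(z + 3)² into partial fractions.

(2z + 1) = A(z + 3) + B. At z = -3: B = 2·(-3) + 1 = -5. Coeff of z: A = 2
Result: 2/(z + 3) - 5/(z + 3)²


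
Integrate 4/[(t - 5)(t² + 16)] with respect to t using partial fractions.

Cover-up at t=5: α = 4/(5²+16) = 4/41. Coeff matching: β = -4/41, γ = -20/41. Decomposition: (4/41)/(t - 5) - ((4/41)t + 20/41)/(t² + 16). Integrate: linear → ln, quadratic → (1/2)ln + arctan: (4/41) ln|(t - 5)| - (2/41) ln(t² + 16) - (5/41) arctan(t/4) + C


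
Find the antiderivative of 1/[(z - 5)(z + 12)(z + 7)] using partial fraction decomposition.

Cover-up: P = 1/204, Q = 1/85, R = -1/60. Decomposition: (1/204)/(z - 5) + (1/85)/(z + 12) - (1/60)/(z + 7). Integrate each term: (1/204) ln|(z - 5)| + (1/85) ln|(z + 12)| - (1/60) ln|(z + 7)| + C


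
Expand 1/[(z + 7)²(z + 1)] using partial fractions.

Cover-up at z=-1: C = 1/(-1 + 7)² = 1/36. Cover-up at z=-7: B = 1/(-7 + 1) = -1/6. Comparing z² coeff: A = -C = -1/36
Result: (-1/36)/(z + 7) - (1/6)/(z + 7)² + (1/36)/(z + 1)


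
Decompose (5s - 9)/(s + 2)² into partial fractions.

(5s - 9) = P(s + 2) + Q. At s = -2: Q = 5·(-2) - 9 = -19. Coeff of s: P = 5
Result: 5/(s + 2) - 19/(s + 2)²


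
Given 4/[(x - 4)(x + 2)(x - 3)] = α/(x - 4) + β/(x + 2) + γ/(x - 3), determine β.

Cover-up at x = -2: β = 4/[(-2 - 4)(-2 - 3)] = 4/[(-6)(-5)] = 4/30 = 2/15


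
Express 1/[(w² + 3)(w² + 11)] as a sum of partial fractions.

Coefficient matching gives P = R = 0, Q = 1/(11-3) = 1/8, S = -Q = -1/8
Result: (1/8)/(w² + 3) - (1/8)/(w² + 11)


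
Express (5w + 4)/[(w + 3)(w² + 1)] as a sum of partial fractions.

At w=-3: α = (5·(-3) + 4)/((-3)² + 1) = -11/10. β = -α = 11/10, γ = 5 - (-3)·α = 17/10
Result: (-11/10)/(w + 3) + ((11/10)w + 17/10)/(w² + 1)


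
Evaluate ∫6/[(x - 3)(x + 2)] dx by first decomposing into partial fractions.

Decompose: 6/[(x - 3)(x + 2)] = (6/5)/(x - 3) - (6/5)/(x + 2). Integrate each term: (6/5) ln|(x - 3)| - (6/5) ln|(x + 2)| + C


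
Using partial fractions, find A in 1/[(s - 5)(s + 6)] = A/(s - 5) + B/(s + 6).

Cover-up at s = 5: A = 1/(5 + 6) = 1/11


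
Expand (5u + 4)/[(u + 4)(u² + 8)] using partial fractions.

At u=-4: P = (5·(-4) + 4)/((-4)² + 8) = -2/3. Q = -P = 2/3, R = 5 - (-4)·P = 7/3
Result: (-2/3)/(u + 4) + ((2/3)u + 7/3)/(u² + 8)


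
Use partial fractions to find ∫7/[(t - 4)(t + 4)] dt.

Decompose: 7/[(t - 4)(t + 4)] = (7/8)/(t - 4) - (7/8)/(t + 4). Integrate each term: (7/8) ln|(t - 4)| - (7/8) ln|(t + 4)| + C


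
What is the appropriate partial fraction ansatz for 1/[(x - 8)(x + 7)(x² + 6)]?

Two linear + quadratic: P/(x - 8) + Q/(x + 7) + (Rx + S)/(x² + 6)


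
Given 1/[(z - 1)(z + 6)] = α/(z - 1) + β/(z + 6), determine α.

Cover-up at z = 1: α = 1/(1 + 6) = 1/7


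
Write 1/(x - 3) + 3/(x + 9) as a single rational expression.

Common denominator (x - 3)(x + 9). Numerator: 1(x + 9) + 3(x - 3) = (x + 9) + (3x - 9) = 4x
Result: (4x)/[(x - 3)(x + 9)]


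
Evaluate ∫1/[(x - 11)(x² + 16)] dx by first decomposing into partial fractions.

Cover-up at x=11: P = 1/(11²+16) = 1/137. Coeff matching: Q = -1/137, R = -11/137. Decomposition: (1/137)/(x - 11) - ((1/137)x + 11/137)/(x² + 16). Integrate: linear → ln, quadratic → (1/2)ln + arctan: (1/137) ln|(x - 11)| - (1/274) ln(x² + 16) - (11/548) arctan(x/4) + C


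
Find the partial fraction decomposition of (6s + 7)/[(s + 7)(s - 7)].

At s=-7: α = (6·(-7) + 7)/(-7 - 7) = 5/2. At s=7: β = (6·7 + 7)/(7 + 7) = 7/2
Result: (5/2)/(s + 7) + (7/2)/(s - 7)


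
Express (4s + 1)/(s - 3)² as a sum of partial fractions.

(4s + 1) = P(s - 3) + Q. At s = 3: Q = 4·3 + 1 = 13. Coeff of s: P = 4
Result: 4/(s - 3) + 13/(s - 3)²


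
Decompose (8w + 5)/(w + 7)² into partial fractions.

(8w + 5) = α(w + 7) + β. At w = -7: β = 8·(-7) + 5 = -51. Coeff of w: α = 8
Result: 8/(w + 7) - 51/(w + 7)²


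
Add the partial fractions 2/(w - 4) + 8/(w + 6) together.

Common denominator (w - 4)(w + 6). Numerator: 2(w + 6) + 8(w - 4) = (2w + 12) + (8w - 32) = 10w - 20
Result: (10w - 20)/[(w - 4)(w + 6)]


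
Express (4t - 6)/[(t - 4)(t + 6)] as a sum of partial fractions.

At t=4: P = (4·4 - 6)/(4 + 6) = 1. At t=-6: Q = (4·(-6) - 6)/(-6 - 4) = 3
Result: 1/(t - 4) + 3/(t + 6)


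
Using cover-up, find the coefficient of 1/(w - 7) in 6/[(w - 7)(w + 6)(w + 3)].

Cover (w - 7), set w=7: 6/[(7 + 6)(7 + 3)] = 3/65


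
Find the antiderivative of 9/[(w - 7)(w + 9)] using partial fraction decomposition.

Decompose: 9/[(w - 7)(w + 9)] = (9/16)/(w - 7) - (9/16)/(w + 9). Integrate each term: (9/16) ln|(w - 7)| - (9/16) ln|(w + 9)| + C


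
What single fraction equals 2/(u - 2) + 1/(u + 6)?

Common denominator (u - 2)(u + 6). Numerator: 2(u + 6) + 1(u - 2) = (2u + 12) + (u - 2) = 3u + 10
Result: (3u + 10)/[(u - 2)(u + 6)]


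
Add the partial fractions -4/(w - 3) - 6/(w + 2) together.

Common denominator (w - 3)(w + 2). Numerator: -4(w + 2) - 6(w - 3) = (-4w - 8) - (6w - 18) = -10w + 10
Result: (-10w + 10)/[(w - 3)(w + 2)]


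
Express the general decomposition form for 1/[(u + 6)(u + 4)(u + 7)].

Three distinct linear factors: P/(u + 6) + Q/(u + 4) + R/(u + 7)


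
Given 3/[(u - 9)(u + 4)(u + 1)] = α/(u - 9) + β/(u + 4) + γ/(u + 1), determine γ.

Cover-up at u = -1: γ = 3/[(-1 - 9)(-1 + 4)] = 3/[(-10)(3)] = -3/30 = -1/10


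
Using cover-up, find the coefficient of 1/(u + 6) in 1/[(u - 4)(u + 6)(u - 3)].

Cover (u + 6), set u=-6: 1/[(-6 - 4)(-6 - 3)] = 1/90


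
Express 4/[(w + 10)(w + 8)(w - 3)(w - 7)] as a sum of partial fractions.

Using Heaviside cover-up: (-2/221)/(w + 10) + (2/165)/(w + 8) - (1/143)/(w - 3) + (1/255)/(w - 7)


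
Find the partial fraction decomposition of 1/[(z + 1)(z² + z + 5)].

Cover-up at z = -1: P = 1/((-1)² + 1·(-1) + 5) = 1/5. Then Q = -P = -1/5, R = -P·(1 - 1) = 0
Result: (1/5)/(z + 1) - ((1/5)z)/(z² + z + 5)


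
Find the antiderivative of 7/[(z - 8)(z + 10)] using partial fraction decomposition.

Decompose: 7/[(z - 8)(z + 10)] = (7/18)/(z - 8) - (7/18)/(z + 10). Integrate each term: (7/18) ln|(z - 8)| - (7/18) ln|(z + 10)| + C


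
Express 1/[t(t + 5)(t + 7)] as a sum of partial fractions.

Using cover-up method: P = 1/35, Q = -1/10, R = 1/14
Result: (1/35)/t - (1/10)/(t + 5) + (1/14)/(t + 7)


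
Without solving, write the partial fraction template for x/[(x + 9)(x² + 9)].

Linear + irreducible quadratic: A/(x + 9) + (Bx + C)/(x² + 9)


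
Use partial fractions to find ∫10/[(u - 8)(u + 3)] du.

Decompose: 10/[(u - 8)(u + 3)] = (10/11)/(u - 8) - (10/11)/(u + 3). Integrate each term: (10/11) ln|(u - 8)| - (10/11) ln|(u + 3)| + C


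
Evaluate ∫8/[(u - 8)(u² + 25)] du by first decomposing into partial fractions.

Cover-up at u=8: α = 8/(8²+25) = 8/89. Coeff matching: β = -8/89, γ = -64/89. Decomposition: (8/89)/(u - 8) - ((8/89)u + 64/89)/(u² + 25). Integrate: linear → ln, quadratic → (1/2)ln + arctan: (8/89) ln|(u - 8)| - (4/89) ln(u² + 25) - (64/445) arctan(u/5) + C


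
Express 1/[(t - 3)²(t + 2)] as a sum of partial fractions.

Cover-up at t=-2: C = 1/(-2 - 3)² = 1/25. Cover-up at t=3: B = 1/(3 + 2) = 1/5. Comparing t² coeff: A = -C = -1/25
Result: (-1/25)/(t - 3) + (1/5)/(t - 3)² + (1/25)/(t + 2)


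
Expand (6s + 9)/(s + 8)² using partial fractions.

(6s + 9) = A(s + 8) + B. At s = -8: B = 6·(-8) + 9 = -39. Coeff of s: A = 6
Result: 6/(s + 8) - 39/(s + 8)²


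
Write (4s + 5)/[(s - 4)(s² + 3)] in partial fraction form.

At s=4: α = (4·4 + 5)/(4² + 3) = 21/19. β = -α = -21/19, γ = 4 - 4·α = -8/19
Result: (21/19)/(s - 4) - ((21/19)s + 8/19)/(s² + 3)


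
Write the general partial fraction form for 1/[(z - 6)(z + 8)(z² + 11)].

Two linear + quadratic: α/(z - 6) + β/(z + 8) + (γz + δ)/(z² + 11)


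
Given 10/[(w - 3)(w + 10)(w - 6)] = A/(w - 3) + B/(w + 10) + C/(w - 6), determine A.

Cover-up at w = 3: A = 10/[(3 + 10)(3 - 6)] = 10/[(13)(-3)] = -10/39


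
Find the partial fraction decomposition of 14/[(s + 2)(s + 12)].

14/(s + 2)(s + 12) = P/(s + 2) + Q/(s + 12). P = 14/(-2 + 12) = 7/5, Q = 14/(-12 + 2) = -7/5
Result: (7/5)/(s + 2) - (7/5)/(s + 12)


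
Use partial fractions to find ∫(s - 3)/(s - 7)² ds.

Decompose: P = 1, Q = 1·7 - 3 = 4, so (s - 3)/(s - 7)² = 1/(s - 7) + 4/(s - 7)². Integrate: ∫ P/(s - 7) ds = ln|(s - 7)|; ∫ Q/(s - 7)² ds = -4/(s - 7). Sum: ln|(s - 7)| - 4/(s - 7) + C


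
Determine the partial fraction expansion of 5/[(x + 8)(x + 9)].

5/(x + 8)(x + 9) = α/(x + 8) + β/(x + 9). α = 5/(-8 + 9) = 5, β = 5/(-9 + 8) = -5
Result: 5/(x + 8) - 5/(x + 9)


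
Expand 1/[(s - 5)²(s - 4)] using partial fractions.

Cover-up at s=4: C = 1/(4 - 5)² = 1. Cover-up at s=5: B = 1/(5 - 4) = 1. Comparing s² coeff: A = -C = -1
Result: -1/(s - 5) + 1/(s - 5)² + 1/(s - 4)


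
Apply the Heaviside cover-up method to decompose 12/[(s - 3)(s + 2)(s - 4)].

Cover (s - 3), s=3: P = 12/[(3 + 2)(3 - 4)] = -12/5. Cover (s + 2), s=-2: Q = 12/[(-2 - 3)(-2 - 4)] = 2/5. Cover (s - 4), s=4: R = 12/[(4 - 3)(4 + 2)] = 2.
Result: (-12/5)/(s - 3) + (2/5)/(s + 2) + 2/(s - 4)


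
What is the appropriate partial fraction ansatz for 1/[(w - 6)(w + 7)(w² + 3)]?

Two linear + quadratic: P/(w - 6) + Q/(w + 7) + (Rw + S)/(w² + 3)


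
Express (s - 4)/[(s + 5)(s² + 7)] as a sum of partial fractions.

At s=-5: α = (1·(-5) - 4)/((-5)² + 7) = -9/32. β = -α = 9/32, γ = 1 - (-5)·α = -13/32
Result: (-9/32)/(s + 5) + ((9/32)s - 13/32)/(s² + 7)


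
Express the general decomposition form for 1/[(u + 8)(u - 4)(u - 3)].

Three distinct linear factors: α/(u + 8) + β/(u - 4) + γ/(u - 3)


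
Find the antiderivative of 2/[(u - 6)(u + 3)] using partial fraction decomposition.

Decompose: 2/[(u - 6)(u + 3)] = (2/9)/(u - 6) - (2/9)/(u + 3). Integrate each term: (2/9) ln|(u - 6)| - (2/9) ln|(u + 3)| + C


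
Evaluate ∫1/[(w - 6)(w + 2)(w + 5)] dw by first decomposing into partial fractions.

Cover-up: α = 1/88, β = -1/24, γ = 1/33. Decomposition: (1/88)/(w - 6) - (1/24)/(w + 2) + (1/33)/(w + 5). Integrate each term: (1/88) ln|(w - 6)| - (1/24) ln|(w + 2)| + (1/33) ln|(w + 5)| + C


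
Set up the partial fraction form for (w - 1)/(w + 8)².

Repeated linear factor: A/(w + 8) + B/(w + 8)²


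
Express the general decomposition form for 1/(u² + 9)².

Repeated quadratic factor: (Pu + Q)/(u² + 9) + (Ru + S)/(u² + 9)²


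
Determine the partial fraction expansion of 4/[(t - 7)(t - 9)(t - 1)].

Using cover-up method: α = -1/3, β = 1/4, γ = 1/12
Result: (-1/3)/(t - 7) + (1/4)/(t - 9) + (1/12)/(t - 1)


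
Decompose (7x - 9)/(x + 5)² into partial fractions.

(7x - 9) = A(x + 5) + B. At x = -5: B = 7·(-5) - 9 = -44. Coeff of x: A = 7
Result: 7/(x + 5) - 44/(x + 5)²


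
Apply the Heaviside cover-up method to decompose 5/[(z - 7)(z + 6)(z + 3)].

Cover (z - 7), z=7: P = 5/[(7 + 6)(7 + 3)] = 1/26. Cover (z + 6), z=-6: Q = 5/[(-6 - 7)(-6 + 3)] = 5/39. Cover (z + 3), z=-3: R = 5/[(-3 - 7)(-3 + 6)] = -1/6.
Result: (1/26)/(z - 7) + (5/39)/(z + 6) - (1/6)/(z + 3)


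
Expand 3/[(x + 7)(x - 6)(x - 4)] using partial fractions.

Using cover-up method: A = 3/143, B = 3/26, C = -3/22
Result: (3/143)/(x + 7) + (3/26)/(x - 6) - (3/22)/(x - 4)


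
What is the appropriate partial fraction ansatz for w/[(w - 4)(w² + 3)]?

Linear + irreducible quadratic: A/(w - 4) + (Bw + C)/(w² + 3)


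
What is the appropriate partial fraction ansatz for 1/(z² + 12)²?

Repeated quadratic factor: (Az + B)/(z² + 12) + (Cz + D)/(z² + 12)²


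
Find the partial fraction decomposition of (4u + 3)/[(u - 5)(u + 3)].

At u=5: α = (4·5 + 3)/(5 + 3) = 23/8. At u=-3: β = (4·(-3) + 3)/(-3 - 5) = 9/8
Result: (23/8)/(u - 5) + (9/8)/(u + 3)


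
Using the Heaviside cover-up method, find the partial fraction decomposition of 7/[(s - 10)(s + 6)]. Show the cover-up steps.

Cover (s - 10): set s=10, get P = 7/(10 + 6) = 7/16. Cover (s + 6): set s=-6, get Q = 7/(-6 - 10) = -7/16.
Result: (7/16)/(s - 10) - (7/16)/(s + 6)


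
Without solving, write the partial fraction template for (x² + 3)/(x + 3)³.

Repeated linear factor (power 3): α/(x + 3) + β/(x + 3)² + γ/(x + 3)³


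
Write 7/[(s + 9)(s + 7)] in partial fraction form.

7/(s + 9)(s + 7) = P/(s + 9) + Q/(s + 7). P = 7/(-9 + 7) = -7/2, Q = 7/(-7 + 9) = 7/2
Result: (-7/2)/(s + 9) + (7/2)/(s + 7)


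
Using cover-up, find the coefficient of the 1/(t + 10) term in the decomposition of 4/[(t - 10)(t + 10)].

Cover (t + 10), set t=-10: 4/((t - 10) at t=-10) = 4/(-20) = -1/5


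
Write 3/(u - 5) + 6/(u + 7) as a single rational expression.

Common denominator (u - 5)(u + 7). Numerator: 3(u + 7) + 6(u - 5) = (3u + 21) + (6u - 30) = 9u - 9
Result: (9u - 9)/[(u - 5)(u + 7)]


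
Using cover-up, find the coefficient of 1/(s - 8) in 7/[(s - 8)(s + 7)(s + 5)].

Cover (s - 8), set s=8: 7/[(8 + 7)(8 + 5)] = 7/195


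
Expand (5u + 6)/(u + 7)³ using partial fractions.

(5u + 6) = P(u + 7)² + Q(u + 7) + R. At u = -7: R = 5·(-7) + 6 = -29. Coefficients: P = 0, Q = 5
Result: 5/(u + 7)² - 29/(u + 7)³


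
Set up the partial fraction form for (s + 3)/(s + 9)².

Repeated linear factor: A/(s + 9) + B/(s + 9)²


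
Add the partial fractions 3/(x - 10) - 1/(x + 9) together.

Common denominator (x - 10)(x + 9). Numerator: 3(x + 9) - 1(x - 10) = (3x + 27) - (x - 10) = 2x + 37
Result: (2x + 37)/[(x - 10)(x + 9)]


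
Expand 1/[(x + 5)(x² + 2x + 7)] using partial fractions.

Cover-up at x = -5: α = 1/((-5)² + 2·(-5) + 7) = 1/22. Then β = -α = -1/22, γ = -α·(2 - 5) = 3/22
Result: (1/22)/(x + 5) - ((1/22)x - 3/22)/(x² + 2x + 7)


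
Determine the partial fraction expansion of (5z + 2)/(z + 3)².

(5z + 2) = A(z + 3) + B. At z = -3: B = 5·(-3) + 2 = -13. Coeff of z: A = 5
Result: 5/(z + 3) - 13/(z + 3)²


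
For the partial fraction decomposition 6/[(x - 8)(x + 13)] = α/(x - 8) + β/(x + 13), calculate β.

Cover-up at x = -13: β = 6/(-13 - 8) = -6/21 = -2/7


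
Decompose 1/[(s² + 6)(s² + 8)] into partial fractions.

Coefficient matching gives α = γ = 0, β = 1/(8-6) = 1/2, δ = -β = -1/2
Result: (1/2)/(s² + 6) - (1/2)/(s² + 8)


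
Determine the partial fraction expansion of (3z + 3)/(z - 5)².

(3z + 3) = α(z - 5) + β. At z = 5: β = 3·5 + 3 = 18. Coeff of z: α = 3
Result: 3/(z - 5) + 18/(z - 5)²


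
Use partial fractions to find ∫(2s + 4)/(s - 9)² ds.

Decompose: P = 2, Q = 2·9 + 4 = 22, so (2s + 4)/(s - 9)² = 2/(s - 9) + 22/(s - 9)². Integrate: ∫ P/(s - 9) ds = 2 ln|(s - 9)|; ∫ Q/(s - 9)² ds = -22/(s - 9). Sum: 2 ln|(s - 9)| - 22/(s - 9) + C


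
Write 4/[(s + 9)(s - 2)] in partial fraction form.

4/(s + 9)(s - 2) = A/(s + 9) + B/(s - 2). A = 4/(-9 - 2) = -4/11, B = 4/(2 + 9) = 4/11
Result: (-4/11)/(s + 9) + (4/11)/(s - 2)


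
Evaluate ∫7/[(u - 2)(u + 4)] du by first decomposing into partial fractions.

Decompose: 7/[(u - 2)(u + 4)] = (7/6)/(u - 2) - (7/6)/(u + 4). Integrate each term: (7/6) ln|(u - 2)| - (7/6) ln|(u + 4)| + C


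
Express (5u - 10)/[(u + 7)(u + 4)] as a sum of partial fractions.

At u=-7: P = (5·(-7) - 10)/(-7 + 4) = 15. At u=-4: Q = (5·(-4) - 10)/(-4 + 7) = -10
Result: 15/(u + 7) - 10/(u + 4)


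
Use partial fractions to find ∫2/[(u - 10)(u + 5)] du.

Decompose: 2/[(u - 10)(u + 5)] = (2/15)/(u - 10) - (2/15)/(u + 5). Integrate each term: (2/15) ln|(u - 10)| - (2/15) ln|(u + 5)| + C


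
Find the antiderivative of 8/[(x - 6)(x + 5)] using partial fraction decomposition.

Decompose: 8/[(x - 6)(x + 5)] = (8/11)/(x - 6) - (8/11)/(x + 5). Integrate each term: (8/11) ln|(x - 6)| - (8/11) ln|(x + 5)| + C


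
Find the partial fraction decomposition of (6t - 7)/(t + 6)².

(6t - 7) = α(t + 6) + β. At t = -6: β = 6·(-6) - 7 = -43. Coeff of t: α = 6
Result: 6/(t + 6) - 43/(t + 6)²


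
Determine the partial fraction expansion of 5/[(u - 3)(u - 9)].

5/(u - 3)(u - 9) = P/(u - 3) + Q/(u - 9). P = 5/(3 - 9) = -5/6, Q = 5/(9 - 3) = 5/6
Result: (-5/6)/(u - 3) + (5/6)/(u - 9)


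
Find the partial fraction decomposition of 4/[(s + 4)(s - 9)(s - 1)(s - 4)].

Using Heaviside cover-up: (-1/130)/(s + 4) + (1/130)/(s - 9) + (1/30)/(s - 1) - (1/30)/(s - 4)


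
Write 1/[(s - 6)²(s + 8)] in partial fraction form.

Cover-up at s=-8: γ = 1/(-8 - 6)² = 1/196. Cover-up at s=6: β = 1/(6 + 8) = 1/14. Comparing s² coeff: α = -γ = -1/196
Result: (-1/196)/(s - 6) + (1/14)/(s - 6)² + (1/196)/(s + 8)


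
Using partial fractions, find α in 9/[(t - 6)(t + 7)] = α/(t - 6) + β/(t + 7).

Cover-up at t = 6: α = 9/(6 + 7) = 9/13


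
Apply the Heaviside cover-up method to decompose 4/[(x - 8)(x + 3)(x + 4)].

Cover (x - 8), x=8: α = 4/[(8 + 3)(8 + 4)] = 1/33. Cover (x + 3), x=-3: β = 4/[(-3 - 8)(-3 + 4)] = -4/11. Cover (x + 4), x=-4: γ = 4/[(-4 - 8)(-4 + 3)] = 1/3.
Result: (1/33)/(x - 8) - (4/11)/(x + 3) + (1/3)/(x + 4)


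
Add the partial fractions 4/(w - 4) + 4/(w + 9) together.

Common denominator (w - 4)(w + 9). Numerator: 4(w + 9) + 4(w - 4) = (4w + 36) + (4w - 16) = 8w + 20
Result: (8w + 20)/[(w - 4)(w + 9)]


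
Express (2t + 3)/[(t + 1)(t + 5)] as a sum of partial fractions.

At t=-1: α = (2·(-1) + 3)/(-1 + 5) = 1/4. At t=-5: β = (2·(-5) + 3)/(-5 + 1) = 7/4
Result: (1/4)/(t + 1) + (7/4)/(t + 5)


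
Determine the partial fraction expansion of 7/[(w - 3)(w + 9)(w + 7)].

Using cover-up method: P = 7/120, Q = 7/24, R = -7/20
Result: (7/120)/(w - 3) + (7/24)/(w + 9) - (7/20)/(w + 7)


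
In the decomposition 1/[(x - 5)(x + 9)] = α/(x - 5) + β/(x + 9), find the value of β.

Cover-up at x = -9: β = 1/(-9 - 5) = -1/14


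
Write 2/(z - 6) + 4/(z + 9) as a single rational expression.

Common denominator (z - 6)(z + 9). Numerator: 2(z + 9) + 4(z - 6) = (2z + 18) + (4z - 24) = 6z - 6
Result: (6z - 6)/[(z - 6)(z + 9)]


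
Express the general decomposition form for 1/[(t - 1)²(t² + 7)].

Repeated linear + quadratic: P/(t - 1) + Q/(t - 1)² + (Rt + S)/(t² + 7)


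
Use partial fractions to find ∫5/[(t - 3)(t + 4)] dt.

Decompose: 5/[(t - 3)(t + 4)] = (5/7)/(t - 3) - (5/7)/(t + 4). Integrate each term: (5/7) ln|(t - 3)| - (5/7) ln|(t + 4)| + C


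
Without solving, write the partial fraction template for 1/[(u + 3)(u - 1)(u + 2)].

Three distinct linear factors: α/(u + 3) + β/(u - 1) + γ/(u + 2)


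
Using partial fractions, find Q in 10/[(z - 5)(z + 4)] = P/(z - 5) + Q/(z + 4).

Cover-up at z = -4: Q = 10/(-4 - 5) = -10/9


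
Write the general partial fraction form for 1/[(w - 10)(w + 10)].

Distinct linear factors: α/(w - 10) + β/(w + 10)


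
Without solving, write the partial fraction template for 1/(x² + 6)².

Repeated quadratic factor: (Ax + B)/(x² + 6) + (Cx + D)/(x² + 6)²


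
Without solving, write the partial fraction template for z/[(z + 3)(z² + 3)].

Linear + irreducible quadratic: α/(z + 3) + (βz + γ)/(z² + 3)


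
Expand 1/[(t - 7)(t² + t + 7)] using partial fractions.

Cover-up at t = 7: P = 1/(7² + 1·7 + 7) = 1/63. Then Q = -P = -1/63, R = -P·(1 + 7) = -8/63
Result: (1/63)/(t - 7) - ((1/63)t + 8/63)/(t² + t + 7)


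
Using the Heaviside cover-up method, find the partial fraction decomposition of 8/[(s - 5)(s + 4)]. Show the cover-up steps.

Cover (s - 5): set s=5, get P = 8/(5 + 4) = 8/9. Cover (s + 4): set s=-4, get Q = 8/(-4 - 5) = -8/9.
Result: (8/9)/(s - 5) - (8/9)/(s + 4)


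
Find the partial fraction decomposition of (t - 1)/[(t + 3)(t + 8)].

At t=-3: P = (1·(-3) - 1)/(-3 + 8) = -4/5. At t=-8: Q = (1·(-8) - 1)/(-8 + 3) = 9/5
Result: (-4/5)/(t + 3) + (9/5)/(t + 8)


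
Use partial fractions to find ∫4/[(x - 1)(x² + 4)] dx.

Cover-up at x=1: α = 4/(1²+4) = 4/5. Coeff matching: β = -4/5, γ = -4/5. Decomposition: (4/5)/(x - 1) - ((4/5)x + 4/5)/(x² + 4). Integrate: linear → ln, quadratic → (1/2)ln + arctan: (4/5) ln|(x - 1)| - (2/5) ln(x² + 4) - (2/5) arctan(x/2) + C


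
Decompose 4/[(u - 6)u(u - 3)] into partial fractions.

Using cover-up method: A = 2/9, B = 2/9, C = -4/9
Result: (2/9)/(u - 6) + (2/9)/u - (4/9)/(u - 3)


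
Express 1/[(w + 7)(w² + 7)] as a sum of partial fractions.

Cover-up at w = -7: A = 1/((-7)² + 7) = 1/56. Then B = -A = -1/56, C = -A·(0 - 7) = 1/8
Result: (1/56)/(w + 7) - ((1/56)w - 1/8)/(w² + 7)


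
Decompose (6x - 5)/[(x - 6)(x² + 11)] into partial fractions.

At x=6: P = (6·6 - 5)/(6² + 11) = 31/47. Q = -P = -31/47, R = 6 - 6·P = 96/47
Result: (31/47)/(x - 6) - ((31/47)x - 96/47)/(x² + 11)


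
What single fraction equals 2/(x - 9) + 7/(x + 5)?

Common denominator (x - 9)(x + 5). Numerator: 2(x + 5) + 7(x - 9) = (2x + 10) + (7x - 63) = 9x - 53
Result: (9x - 53)/[(x - 9)(x + 5)]


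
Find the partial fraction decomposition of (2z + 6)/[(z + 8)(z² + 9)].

At z=-8: P = (2·(-8) + 6)/((-8)² + 9) = -10/73. Q = -P = 10/73, R = 2 - (-8)·P = 66/73
Result: (-10/73)/(z + 8) + ((10/73)z + 66/73)/(z² + 9)


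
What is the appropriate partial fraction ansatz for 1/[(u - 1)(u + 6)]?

Distinct linear factors: α/(u - 1) + β/(u + 6)


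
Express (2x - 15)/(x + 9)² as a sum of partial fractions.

(2x - 15) = P(x + 9) + Q. At x = -9: Q = 2·(-9) - 15 = -33. Coeff of x: P = 2
Result: 2/(x + 9) - 33/(x + 9)²


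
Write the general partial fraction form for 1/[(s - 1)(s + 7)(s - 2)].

Three distinct linear factors: α/(s - 1) + β/(s + 7) + γ/(s - 2)


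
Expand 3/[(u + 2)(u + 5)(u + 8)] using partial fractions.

Using cover-up method: P = 1/6, Q = -1/3, R = 1/6
Result: (1/6)/(u + 2) - (1/3)/(u + 5) + (1/6)/(u + 8)


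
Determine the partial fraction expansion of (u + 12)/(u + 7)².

(u + 12) = A(u + 7) + B. At u = -7: B = 1·(-7) + 12 = 5. Coeff of u: A = 1
Result: 1/(u + 7) + 5/(u + 7)²


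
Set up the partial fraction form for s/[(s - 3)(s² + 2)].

Linear + irreducible quadratic: α/(s - 3) + (βs + γ)/(s² + 2)


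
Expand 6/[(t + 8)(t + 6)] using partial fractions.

6/(t + 8)(t + 6) = P/(t + 8) + Q/(t + 6). P = 6/(-8 + 6) = -3, Q = 6/(-6 + 8) = 3
Result: -3/(t + 8) + 3/(t + 6)


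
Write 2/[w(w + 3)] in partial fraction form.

2/w(w + 3) = P/w + Q/(w + 3). P = 2/(0 + 3) = 2/3, Q = 2/(-3 - 0) = -2/3
Result: (2/3)/w - (2/3)/(w + 3)


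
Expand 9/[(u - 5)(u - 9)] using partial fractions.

9/(u - 5)(u - 9) = A/(u - 5) + B/(u - 9). A = 9/(5 - 9) = -9/4, B = 9/(9 - 5) = 9/4
Result: (-9/4)/(u - 5) + (9/4)/(u - 9)


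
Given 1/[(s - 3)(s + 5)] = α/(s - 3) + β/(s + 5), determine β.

Cover-up at s = -5: β = 1/(-5 - 3) = -1/8


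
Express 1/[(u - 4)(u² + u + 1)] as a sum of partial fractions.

Cover-up at u = 4: α = 1/(4² + 1·4 + 1) = 1/21. Then β = -α = -1/21, γ = -α·(1 + 4) = -5/21
Result: (1/21)/(u - 4) - ((1/21)u + 5/21)/(u² + u + 1)


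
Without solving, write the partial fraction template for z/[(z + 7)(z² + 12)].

Linear + irreducible quadratic: α/(z + 7) + (βz + γ)/(z² + 12)


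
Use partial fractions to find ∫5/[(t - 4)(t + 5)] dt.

Decompose: 5/[(t - 4)(t + 5)] = (5/9)/(t - 4) - (5/9)/(t + 5). Integrate each term: (5/9) ln|(t - 4)| - (5/9) ln|(t + 5)| + C


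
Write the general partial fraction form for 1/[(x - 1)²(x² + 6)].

Repeated linear + quadratic: α/(x - 1) + β/(x - 1)² + (γx + δ)/(x² + 6)


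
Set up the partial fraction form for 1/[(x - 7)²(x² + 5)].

Repeated linear + quadratic: α/(x - 7) + β/(x - 7)² + (γx + δ)/(x² + 5)


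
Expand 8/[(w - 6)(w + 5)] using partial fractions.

8/(w - 6)(w + 5) = α/(w - 6) + β/(w + 5). α = 8/(6 + 5) = 8/11, β = 8/(-5 - 6) = -8/11
Result: (8/11)/(w - 6) - (8/11)/(w + 5)


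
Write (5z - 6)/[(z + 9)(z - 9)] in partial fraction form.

At z=-9: P = (5·(-9) - 6)/(-9 - 9) = 17/6. At z=9: Q = (5·9 - 6)/(9 + 9) = 13/6
Result: (17/6)/(z + 9) + (13/6)/(z - 9)


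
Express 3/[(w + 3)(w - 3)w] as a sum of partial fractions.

Using cover-up method: A = 1/6, B = 1/6, C = -1/3
Result: (1/6)/(w + 3) + (1/6)/(w - 3) - (1/3)/w


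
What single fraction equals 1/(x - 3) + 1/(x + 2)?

Common denominator (x - 3)(x + 2). Numerator: 1(x + 2) + 1(x - 3) = (x + 2) + (x - 3) = 2x - 1
Result: (2x - 1)/[(x - 3)(x + 2)]


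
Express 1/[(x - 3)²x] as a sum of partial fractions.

Cover-up at x=0: R = 1/(0 - 3)² = 1/9. Cover-up at x=3: Q = 1/(3 - 0) = 1/3. Comparing x² coeff: P = -R = -1/9
Result: (-1/9)/(x - 3) + (1/3)/(x - 3)² + (1/9)/x


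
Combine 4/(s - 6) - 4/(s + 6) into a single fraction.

Common denominator (s - 6)(s + 6). Numerator: 4(s + 6) - 4(s - 6) = (4s + 24) - (4s - 24) = 48
Result: (48)/[(s - 6)(s + 6)]


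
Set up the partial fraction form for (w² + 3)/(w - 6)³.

Repeated linear factor (power 3): A/(w - 6) + B/(w - 6)² + C/(w - 6)³


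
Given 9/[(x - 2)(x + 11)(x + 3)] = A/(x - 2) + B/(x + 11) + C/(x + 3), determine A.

Cover-up at x = 2: A = 9/[(2 + 11)(2 + 3)] = 9/[(13)(5)] = 9/65


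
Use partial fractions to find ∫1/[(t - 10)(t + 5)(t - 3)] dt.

Cover-up: A = 1/105, B = 1/120, C = -1/56. Decomposition: (1/105)/(t - 10) + (1/120)/(t + 5) - (1/56)/(t - 3). Integrate each term: (1/105) ln|(t - 10)| + (1/120) ln|(t + 5)| - (1/56) ln|(t - 3)| + C


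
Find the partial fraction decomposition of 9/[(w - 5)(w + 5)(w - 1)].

Using cover-up method: A = 9/40, B = 3/20, C = -3/8
Result: (9/40)/(w - 5) + (3/20)/(w + 5) - (3/8)/(w - 1)


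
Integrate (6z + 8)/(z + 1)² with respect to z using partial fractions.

Decompose: α = 6, β = 6·(-1) + 8 = 2, so (6z + 8)/(z + 1)² = 6/(z + 1) + 2/(z + 1)². Integrate: ∫ α/(z + 1) dz = 6 ln|(z + 1)|; ∫ β/(z + 1)² dz = -2/(z + 1). Sum: 6 ln|(z + 1)| - 2/(z + 1) + C


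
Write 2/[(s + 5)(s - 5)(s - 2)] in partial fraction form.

Using cover-up method: P = 1/35, Q = 1/15, R = -2/21
Result: (1/35)/(s + 5) + (1/15)/(s - 5) - (2/21)/(s - 2)


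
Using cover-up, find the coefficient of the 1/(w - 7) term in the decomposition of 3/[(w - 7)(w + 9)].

Cover (w - 7), set w=7: 3/((w + 9) at w=7) = 3/(16) = 3/16


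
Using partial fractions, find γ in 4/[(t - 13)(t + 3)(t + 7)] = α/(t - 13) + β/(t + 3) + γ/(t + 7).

Cover-up at t = -7: γ = 4/[(-7 - 13)(-7 + 3)] = 4/[(-20)(-4)] = 4/80 = 1/20


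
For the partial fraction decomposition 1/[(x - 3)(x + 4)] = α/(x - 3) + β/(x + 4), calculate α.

Cover-up at x = 3: α = 1/(3 + 4) = 1/7


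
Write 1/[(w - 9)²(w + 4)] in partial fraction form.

Cover-up at w=-4: C = 1/(-4 - 9)² = 1/169. Cover-up at w=9: B = 1/(9 + 4) = 1/13. Comparing w² coeff: A = -C = -1/169
Result: (-1/169)/(w - 9) + (1/13)/(w - 9)² + (1/169)/(w + 4)


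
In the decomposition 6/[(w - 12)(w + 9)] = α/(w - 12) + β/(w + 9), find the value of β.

Cover-up at w = -9: β = 6/(-9 - 12) = -6/21 = -2/7


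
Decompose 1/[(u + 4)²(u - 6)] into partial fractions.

Cover-up at u=6: C = 1/(6 + 4)² = 1/100. Cover-up at u=-4: B = 1/(-4 - 6) = -1/10. Comparing u² coeff: A = -C = -1/100
Result: (-1/100)/(u + 4) - (1/10)/(u + 4)² + (1/100)/(u - 6)


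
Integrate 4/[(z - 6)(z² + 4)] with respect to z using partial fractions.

Cover-up at z=6: P = 4/(6²+4) = 1/10. Coeff matching: Q = -1/10, R = -3/5. Decomposition: (1/10)/(z - 6) - ((1/10)z + 3/5)/(z² + 4). Integrate: linear → ln, quadratic → (1/2)ln + arctan: (1/10) ln|(z - 6)| - (1/20) ln(z² + 4) - (3/10) arctan(z/2) + C


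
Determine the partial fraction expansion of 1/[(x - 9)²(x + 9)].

Cover-up at x=-9: R = 1/(-9 - 9)² = 1/324. Cover-up at x=9: Q = 1/(9 + 9) = 1/18. Comparing x² coeff: P = -R = -1/324
Result: (-1/324)/(x - 9) + (1/18)/(x - 9)² + (1/324)/(x + 9)


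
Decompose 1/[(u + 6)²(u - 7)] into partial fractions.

Cover-up at u=7: R = 1/(7 + 6)² = 1/169. Cover-up at u=-6: Q = 1/(-6 - 7) = -1/13. Comparing u² coeff: P = -R = -1/169
Result: (-1/169)/(u + 6) - (1/13)/(u + 6)² + (1/169)/(u - 7)


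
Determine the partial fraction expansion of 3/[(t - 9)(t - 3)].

3/(t - 9)(t - 3) = α/(t - 9) + β/(t - 3). α = 3/(9 - 3) = 1/2, β = 3/(3 - 9) = -1/2
Result: (1/2)/(t - 9) - (1/2)/(t - 3)


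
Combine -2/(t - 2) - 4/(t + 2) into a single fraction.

Common denominator (t - 2)(t + 2). Numerator: -2(t + 2) - 4(t - 2) = (-2t - 4) - (4t - 8) = -6t + 4
Result: (-6t + 4)/[(t - 2)(t + 2)]


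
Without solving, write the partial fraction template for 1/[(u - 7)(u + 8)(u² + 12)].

Two linear + quadratic: A/(u - 7) + B/(u + 8) + (Cu + D)/(u² + 12)


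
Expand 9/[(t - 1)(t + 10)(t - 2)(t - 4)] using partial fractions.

Using Heaviside cover-up: (3/11)/(t - 1) - (3/616)/(t + 10) - (3/8)/(t - 2) + (3/28)/(t - 4)


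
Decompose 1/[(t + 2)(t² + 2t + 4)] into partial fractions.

Cover-up at t = -2: A = 1/((-2)² + 2·(-2) + 4) = 1/4. Then B = -A = -1/4, C = -A·(2 - 2) = 0
Result: (1/4)/(t + 2) - ((1/4)t)/(t² + 2t + 4)


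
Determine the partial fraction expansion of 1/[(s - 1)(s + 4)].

1/(s - 1)(s + 4) = A/(s - 1) + B/(s + 4). A = 1/(1 + 4) = 1/5, B = 1/(-4 - 1) = -1/5
Result: (1/5)/(s - 1) - (1/5)/(s + 4)


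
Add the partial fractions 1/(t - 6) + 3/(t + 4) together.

Common denominator (t - 6)(t + 4). Numerator: 1(t + 4) + 3(t - 6) = (t + 4) + (3t - 18) = 4t - 14
Result: (4t - 14)/[(t - 6)(t + 4)]


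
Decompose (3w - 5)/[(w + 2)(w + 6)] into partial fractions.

At w=-2: A = (3·(-2) - 5)/(-2 + 6) = -11/4. At w=-6: B = (3·(-6) - 5)/(-6 + 2) = 23/4
Result: (-11/4)/(w + 2) + (23/4)/(w + 6)


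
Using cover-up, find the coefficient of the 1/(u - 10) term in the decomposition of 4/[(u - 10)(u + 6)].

Cover (u - 10), set u=10: 4/((u + 6) at u=10) = 4/(16) = 1/4


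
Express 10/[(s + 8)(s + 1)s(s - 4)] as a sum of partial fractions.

Using Heaviside cover-up: (-5/336)/(s + 8) + (2/7)/(s + 1) - (5/16)/s + (1/24)/(s - 4)


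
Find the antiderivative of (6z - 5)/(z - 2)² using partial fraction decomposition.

Decompose: P = 6, Q = 6·2 - 5 = 7, so (6z - 5)/(z - 2)² = 6/(z - 2) + 7/(z - 2)². Integrate: ∫ P/(z - 2) dz = 6 ln|(z - 2)|; ∫ Q/(z - 2)² dz = -7/(z - 2). Sum: 6 ln|(z - 2)| - 7/(z - 2) + C


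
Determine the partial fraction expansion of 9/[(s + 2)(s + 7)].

9/(s + 2)(s + 7) = P/(s + 2) + Q/(s + 7). P = 9/(-2 + 7) = 9/5, Q = 9/(-7 + 2) = -9/5
Result: (9/5)/(s + 2) - (9/5)/(s + 7)


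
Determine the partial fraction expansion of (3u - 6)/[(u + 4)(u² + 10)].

At u=-4: P = (3·(-4) - 6)/((-4)² + 10) = -9/13. Q = -P = 9/13, R = 3 - (-4)·P = 3/13
Result: (-9/13)/(u + 4) + ((9/13)u + 3/13)/(u² + 10)


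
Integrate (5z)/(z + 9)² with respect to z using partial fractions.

Decompose: P = 5, Q = 5·(-9) + 0 = -45, so (5z)/(z + 9)² = 5/(z + 9) - 45/(z + 9)². Integrate: ∫ P/(z + 9) dz = 5 ln|(z + 9)|; ∫ Q/(z + 9)² dz = 45/(z + 9). Sum: 5 ln|(z + 9)| + 45/(z + 9) + C


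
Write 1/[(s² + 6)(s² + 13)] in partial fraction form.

Coefficient matching gives A = C = 0, B = 1/(13-6) = 1/7, D = -B = -1/7
Result: (1/7)/(s² + 6) - (1/7)/(s² + 13)
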